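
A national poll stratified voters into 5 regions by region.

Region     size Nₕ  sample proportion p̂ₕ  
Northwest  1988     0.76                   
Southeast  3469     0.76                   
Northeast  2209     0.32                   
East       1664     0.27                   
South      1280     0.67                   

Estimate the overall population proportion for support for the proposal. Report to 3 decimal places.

0.581

N = 1988 + 3469 + 2209 + 1664 + 1280 = 10610.
Overall proportion = Σ (Nₕ/N)·p̂ₕ.
Σ Nₕp̂ₕ = 1510.88 + 2636.44 + 706.88 + 449.28 + 857.6 = 6161.08.
6161.08 / 10610 = 0.58069... → 0.581.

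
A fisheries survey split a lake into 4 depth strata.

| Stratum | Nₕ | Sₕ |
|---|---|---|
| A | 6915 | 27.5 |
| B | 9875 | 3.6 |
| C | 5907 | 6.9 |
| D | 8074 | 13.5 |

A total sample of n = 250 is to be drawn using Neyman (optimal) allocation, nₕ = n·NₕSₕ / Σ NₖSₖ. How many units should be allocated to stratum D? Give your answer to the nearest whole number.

A: NₕSₕ = 6915·27.5 = 190162.5
B: NₕSₕ = 9875·3.6 = 35550
C: NₕSₕ = 5907·6.9 = 40758.3
D: NₕSₕ = 8074·13.5 = 108999
Σ NₕSₕ = 375469.8.
n_D = 250·108999/375469.8 = 72.575... → 73.

73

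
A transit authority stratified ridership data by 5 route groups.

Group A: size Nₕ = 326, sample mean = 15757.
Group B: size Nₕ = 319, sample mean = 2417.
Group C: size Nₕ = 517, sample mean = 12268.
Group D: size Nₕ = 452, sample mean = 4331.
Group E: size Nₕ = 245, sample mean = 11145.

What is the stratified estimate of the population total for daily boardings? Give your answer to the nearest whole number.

16938498

A: 326·15757 = 5136782
B: 319·2417 = 771023
C: 517·12268 = 6342556
D: 452·4331 = 1957612
E: 245·11145 = 2730525
τ̂ = Σ Nₕx̄ₕ = 16938498.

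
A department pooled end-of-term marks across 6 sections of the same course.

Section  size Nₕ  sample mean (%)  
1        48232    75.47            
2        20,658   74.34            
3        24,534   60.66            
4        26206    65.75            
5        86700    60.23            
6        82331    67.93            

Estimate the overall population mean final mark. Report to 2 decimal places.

N = 288661; weights Wₕ = Nₕ/N = (0.1671, 0.0716, 0.0850, 0.0908, 0.3004, 0.2852).
x̄_st = Σ Wₕ·x̄ₕ = 0.1671·75.47 + 0.0716·74.34 + 0.0850·60.66 + 0.0908·65.75 + 0.3004·60.23 + 0.2852·67.93 ≈ 66.5201...
→ 66.52.

66.52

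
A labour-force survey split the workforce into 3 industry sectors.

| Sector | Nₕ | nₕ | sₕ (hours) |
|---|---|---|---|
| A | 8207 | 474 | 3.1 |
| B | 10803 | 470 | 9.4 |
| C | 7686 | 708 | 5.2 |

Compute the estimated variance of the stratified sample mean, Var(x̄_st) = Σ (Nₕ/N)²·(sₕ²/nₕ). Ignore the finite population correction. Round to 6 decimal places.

N = 26696; Wₕ = Nₕ/N.
sector A: (8207/26696)²·3.1²/474 = 0.001916115
sector B: (10803/26696)²·9.4²/470 = 0.030786067
sector C: (7686/26696)²·5.2²/708 = 0.003165788
Sum = 0.035867970 → 0.035868.

0.035868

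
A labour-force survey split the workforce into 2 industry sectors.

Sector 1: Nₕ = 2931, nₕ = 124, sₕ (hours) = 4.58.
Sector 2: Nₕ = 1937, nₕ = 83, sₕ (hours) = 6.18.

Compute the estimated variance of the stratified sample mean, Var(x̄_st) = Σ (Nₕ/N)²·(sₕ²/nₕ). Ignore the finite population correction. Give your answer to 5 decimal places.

0.13418

N = 4868; Wₕ = Nₕ/N.
sector 1: (2931/4868)²·4.58²/124 = 0.06132531
sector 2: (1937/4868)²·6.18²/83 = 0.07285460
Sum = 0.13417991 → 0.13418.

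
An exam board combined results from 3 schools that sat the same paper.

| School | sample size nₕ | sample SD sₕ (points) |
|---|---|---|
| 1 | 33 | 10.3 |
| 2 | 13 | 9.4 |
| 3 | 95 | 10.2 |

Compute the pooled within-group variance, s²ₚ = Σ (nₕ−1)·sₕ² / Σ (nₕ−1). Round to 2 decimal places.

Degrees of freedom: 32 + 12 + 94 = 138.
Σ(nₕ−1)sₕ² = 32·106.09 + 12·88.36 + 94·104.04 = 14234.96.
s²ₚ = 14234.96 / 138 = 103.1519... → 103.15.

103.15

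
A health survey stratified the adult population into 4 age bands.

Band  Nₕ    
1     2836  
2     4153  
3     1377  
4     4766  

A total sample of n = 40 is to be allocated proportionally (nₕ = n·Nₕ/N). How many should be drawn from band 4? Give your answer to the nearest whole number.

N = 2836 + 4153 + 1377 + 4766 = 13132.
n_4 = 40·4766/13132 = 14.517... → 15.

15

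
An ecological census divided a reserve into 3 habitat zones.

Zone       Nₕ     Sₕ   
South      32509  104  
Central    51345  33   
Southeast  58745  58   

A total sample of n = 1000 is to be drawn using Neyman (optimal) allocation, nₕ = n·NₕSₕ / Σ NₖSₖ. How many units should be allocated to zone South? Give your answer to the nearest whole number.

399

South: NₕSₕ = 32509·104 = 3380936
Central: NₕSₕ = 51345·33 = 1694385
Southeast: NₕSₕ = 58745·58 = 3407210
Σ NₕSₕ = 8482531.
n_South = 1000·3380936/8482531 = 398.576... → 399.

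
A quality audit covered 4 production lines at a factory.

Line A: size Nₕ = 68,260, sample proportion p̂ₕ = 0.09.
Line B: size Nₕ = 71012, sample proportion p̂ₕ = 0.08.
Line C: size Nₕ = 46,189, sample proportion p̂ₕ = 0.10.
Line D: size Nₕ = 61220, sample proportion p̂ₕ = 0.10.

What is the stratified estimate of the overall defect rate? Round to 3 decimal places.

Wₕ = Nₕ/N with N = 246681: 0.2767, 0.2879, 0.1872, 0.2482.
p̂_st = 0.2767·0.09 + 0.2879·0.08 + 0.1872·0.10 + 0.2482·0.10 ≈ 0.09148... → 0.091.

0.091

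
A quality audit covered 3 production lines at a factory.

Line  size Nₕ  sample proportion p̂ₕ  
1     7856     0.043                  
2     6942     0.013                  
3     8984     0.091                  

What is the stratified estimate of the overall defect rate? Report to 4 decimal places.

0.0524

Wₕ = Nₕ/N with N = 23782: 0.3303, 0.2919, 0.3778.
p̂_st = 0.3303·0.043 + 0.2919·0.013 + 0.3778·0.091 ≈ 0.052376... → 0.0524.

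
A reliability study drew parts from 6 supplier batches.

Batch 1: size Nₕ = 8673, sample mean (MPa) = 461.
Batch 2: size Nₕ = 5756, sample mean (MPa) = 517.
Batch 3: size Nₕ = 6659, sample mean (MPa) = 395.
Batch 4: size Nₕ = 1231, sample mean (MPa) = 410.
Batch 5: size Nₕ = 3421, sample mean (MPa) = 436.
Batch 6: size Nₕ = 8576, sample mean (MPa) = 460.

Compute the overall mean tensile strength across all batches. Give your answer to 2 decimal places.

x̄_st = (Σ Nₕx̄ₕ) / (Σ Nₕ) = (8673·461 + 5756·517 + 6659·395 + 1231·410 + 3421·436 + 8576·460) / 34316
= 15545636 / 34316 = 453.0142... → 453.01.

453.01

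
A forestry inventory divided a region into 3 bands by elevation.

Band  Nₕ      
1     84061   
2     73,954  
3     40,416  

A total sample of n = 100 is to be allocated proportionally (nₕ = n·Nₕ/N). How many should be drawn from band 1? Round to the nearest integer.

N = 84061 + 73954 + 40416 = 198431.
n_1 = 100·84061/198431 = 42.363... → 42.

42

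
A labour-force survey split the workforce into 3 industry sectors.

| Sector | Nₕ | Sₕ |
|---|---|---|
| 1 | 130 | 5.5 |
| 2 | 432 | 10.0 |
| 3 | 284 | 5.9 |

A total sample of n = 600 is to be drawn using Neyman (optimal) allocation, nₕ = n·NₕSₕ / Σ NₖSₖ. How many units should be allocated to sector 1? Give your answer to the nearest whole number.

Σ NₕSₕ = 130·5.5 + 432·10.0 + 284·5.9 = 6710.6.
Share for 1: 715/6710.6 = 0.10655.
n_1 = 600 × 0.10655 = 63.929... → 64.

64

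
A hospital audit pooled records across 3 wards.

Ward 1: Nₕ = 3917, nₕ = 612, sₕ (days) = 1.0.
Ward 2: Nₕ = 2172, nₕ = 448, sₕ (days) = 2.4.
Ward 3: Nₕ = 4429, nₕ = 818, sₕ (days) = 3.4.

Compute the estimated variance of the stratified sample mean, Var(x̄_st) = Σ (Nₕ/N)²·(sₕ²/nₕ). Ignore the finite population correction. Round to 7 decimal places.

N = 10518. Term for each stratum: Wₕ²sₕ²/nₕ.
Var(x̄_st) = 0.0002266154 + 0.0005482742 + 0.0025058182 = 0.0032807077 → 0.0032807.

0.0032807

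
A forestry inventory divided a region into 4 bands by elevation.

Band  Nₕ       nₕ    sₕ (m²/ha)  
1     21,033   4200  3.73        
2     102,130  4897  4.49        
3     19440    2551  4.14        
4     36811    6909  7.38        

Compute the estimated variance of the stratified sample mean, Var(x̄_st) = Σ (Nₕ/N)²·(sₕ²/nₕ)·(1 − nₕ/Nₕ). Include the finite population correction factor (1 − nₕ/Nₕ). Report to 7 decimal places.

N = 179414; Wₕ = Nₕ/N.
band 1: (21033/179414)²·3.73²/4200·(1 − 4200/21033) = 0.0000364350
band 2: (102130/179414)²·4.49²/4897·(1 − 4897/102130) = 0.0012700387
band 3: (19440/179414)²·4.14²/2551·(1 − 2551/19440) = 0.0000685295
band 4: (36811/179414)²·7.38²/6909·(1 − 6909/36811) = 0.0002695645
Sum = 0.0016445677 → 0.0016446.

0.0016446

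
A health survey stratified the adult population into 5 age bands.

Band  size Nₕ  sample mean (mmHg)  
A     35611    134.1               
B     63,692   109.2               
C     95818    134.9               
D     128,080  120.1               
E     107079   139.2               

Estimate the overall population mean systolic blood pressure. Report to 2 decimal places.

127.69

x̄_st = (Σ Nₕx̄ₕ) / (Σ Nₕ) = (35611·134.1 + 63692·109.2 + 95818·134.9 + 128080·120.1 + 107079·139.2) / 430280
= 54944254.5 / 430280 = 127.6942... → 127.69.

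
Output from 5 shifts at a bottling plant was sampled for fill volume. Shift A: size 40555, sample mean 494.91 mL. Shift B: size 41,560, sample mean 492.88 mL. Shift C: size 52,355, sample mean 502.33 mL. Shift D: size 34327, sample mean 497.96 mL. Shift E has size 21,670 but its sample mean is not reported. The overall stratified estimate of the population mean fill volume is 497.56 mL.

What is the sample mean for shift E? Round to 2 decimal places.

499.34

Σ Nₕx̄ₕ = N·μ, so 21670·x̄_E = 190467·497.56 − (40555·494.91 + 41560·492.88 + 52355·502.33 + 34327·497.96).
= 94768760.52 − 83948127.92 = 10820632.6.
x̄_E = 10820632.6 / 21670 = 499.3370... → 499.34.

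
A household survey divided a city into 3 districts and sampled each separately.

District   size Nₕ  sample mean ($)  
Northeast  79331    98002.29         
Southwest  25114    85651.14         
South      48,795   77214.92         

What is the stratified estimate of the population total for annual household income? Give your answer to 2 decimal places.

Estimate total by summing Nₕ·x̄ₕ over strata.
79331·98002.29 + 25114·85651.14 + 48795·77214.92 = 7774619667.99 + 2151042729.96 + 3767702021.4 = 13693364419.35.

13693364419.35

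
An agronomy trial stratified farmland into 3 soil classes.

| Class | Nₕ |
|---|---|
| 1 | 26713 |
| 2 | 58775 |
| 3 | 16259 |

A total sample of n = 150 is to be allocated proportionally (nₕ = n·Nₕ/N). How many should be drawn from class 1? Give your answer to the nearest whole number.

39

N = 26713 + 58775 + 16259 = 101747.
n_1 = 150·26713/101747 = 39.382... → 39.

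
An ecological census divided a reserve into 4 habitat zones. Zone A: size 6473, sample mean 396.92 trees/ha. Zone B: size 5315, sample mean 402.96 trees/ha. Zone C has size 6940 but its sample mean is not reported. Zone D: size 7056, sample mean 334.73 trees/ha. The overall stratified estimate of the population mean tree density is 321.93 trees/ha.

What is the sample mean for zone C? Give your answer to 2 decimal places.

176.92

Σ Nₕx̄ₕ = N·μ, so 6940·x̄_C = 25784·321.93 − (6473·396.92 + 5315·402.96 + 7056·334.73).
= 8300643.12 − 7072850.44 = 1227792.68.
x̄_C = 1227792.68 / 6940 = 176.9154... → 176.92.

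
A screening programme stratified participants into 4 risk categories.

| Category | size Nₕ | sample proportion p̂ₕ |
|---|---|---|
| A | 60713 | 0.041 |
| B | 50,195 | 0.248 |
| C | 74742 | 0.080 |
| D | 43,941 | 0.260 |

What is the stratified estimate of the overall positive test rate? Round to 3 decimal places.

N = 60713 + 50195 + 74742 + 43941 = 229591.
Overall proportion = Σ (Nₕ/N)·p̂ₕ.
Σ Nₕp̂ₕ = 2489.233 + 12448.36 + 5979.36 + 11424.66 = 32341.613.
32341.613 / 229591 = 0.14087... → 0.141.

0.141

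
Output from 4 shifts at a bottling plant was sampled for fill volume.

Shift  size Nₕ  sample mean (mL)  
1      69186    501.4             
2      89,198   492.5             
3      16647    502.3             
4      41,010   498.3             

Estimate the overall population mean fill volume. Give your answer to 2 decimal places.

N = 216041; weights Wₕ = Nₕ/N = (0.3202, 0.4129, 0.0771, 0.1898).
x̄_st = Σ Wₕ·x̄ₕ = 0.3202·501.4 + 0.4129·492.5 + 0.0771·502.3 + 0.1898·498.3 ≈ 497.2063...
→ 497.21.

497.21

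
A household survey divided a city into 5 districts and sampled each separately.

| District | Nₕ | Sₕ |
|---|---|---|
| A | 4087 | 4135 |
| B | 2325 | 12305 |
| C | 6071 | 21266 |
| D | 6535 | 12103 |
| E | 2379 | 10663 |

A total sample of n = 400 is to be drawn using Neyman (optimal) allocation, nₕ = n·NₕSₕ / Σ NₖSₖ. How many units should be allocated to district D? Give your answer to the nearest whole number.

A: NₕSₕ = 4087·4135 = 16899745
B: NₕSₕ = 2325·12305 = 28609125
C: NₕSₕ = 6071·21266 = 129105886
D: NₕSₕ = 6535·12103 = 79093105
E: NₕSₕ = 2379·10663 = 25367277
Σ NₕSₕ = 279075138.
n_D = 400·79093105/279075138 = 113.365... → 113.

113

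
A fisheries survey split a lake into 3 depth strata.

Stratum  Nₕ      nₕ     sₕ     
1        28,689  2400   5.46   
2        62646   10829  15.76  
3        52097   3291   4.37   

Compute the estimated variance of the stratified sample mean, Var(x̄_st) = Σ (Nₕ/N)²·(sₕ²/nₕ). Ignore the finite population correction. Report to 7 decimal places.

0.0056379

N = 143432; Wₕ = Nₕ/N.
stratum 1: (28689/143432)²·5.46²/2400 = 0.0004969501
stratum 2: (62646/143432)²·15.76²/10829 = 0.0043754090
stratum 3: (52097/143432)²·4.37²/3291 = 0.0007655408
Sum = 0.0056378998 → 0.0056379.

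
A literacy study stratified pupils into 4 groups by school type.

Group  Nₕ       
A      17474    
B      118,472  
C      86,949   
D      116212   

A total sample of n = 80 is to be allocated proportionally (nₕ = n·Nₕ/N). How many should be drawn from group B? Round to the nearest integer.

28

Share of group B = 118472/339107 = 0.34936.
Allocate 80 × 0.34936 = 27.949... → 28.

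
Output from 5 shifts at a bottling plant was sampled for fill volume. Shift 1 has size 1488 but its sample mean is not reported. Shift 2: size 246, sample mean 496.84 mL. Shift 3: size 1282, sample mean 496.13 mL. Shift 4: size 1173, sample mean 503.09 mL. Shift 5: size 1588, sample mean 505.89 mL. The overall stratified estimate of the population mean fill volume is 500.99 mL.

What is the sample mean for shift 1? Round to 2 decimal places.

Σ Nₕx̄ₕ = N·μ, so 1488·x̄_1 = 5777·500.99 − (246·496.84 + 1282·496.13 + 1173·503.09 + 1588·505.89).
= 2894219.23 − 2151739.19 = 742480.04.
x̄_1 = 742480.04 / 1488 = 498.9785... → 498.98.

498.98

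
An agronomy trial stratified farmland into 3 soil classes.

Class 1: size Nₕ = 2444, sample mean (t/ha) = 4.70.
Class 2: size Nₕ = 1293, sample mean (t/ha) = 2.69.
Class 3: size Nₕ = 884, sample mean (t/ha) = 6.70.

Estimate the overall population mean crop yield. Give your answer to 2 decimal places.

N = 2444 + 1293 + 884 = 4621.
The stratified mean weights each stratum mean by its population share Nₕ/N.
Σ Nₕx̄ₕ = 2444·4.70 + 1293·2.69 + 884·6.70 = 11486.8 + 3478.17 + 5922.8 = 20887.77.
Divide by N: 20887.77 / 4621 = 4.5202... → 4.52.

4.52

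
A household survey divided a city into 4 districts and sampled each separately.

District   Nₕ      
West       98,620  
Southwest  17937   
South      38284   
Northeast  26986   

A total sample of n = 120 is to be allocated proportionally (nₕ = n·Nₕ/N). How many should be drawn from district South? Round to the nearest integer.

25

N = 98620 + 17937 + 38284 + 26986 = 181827.
n_South = 120·38284/181827 = 25.266... → 25.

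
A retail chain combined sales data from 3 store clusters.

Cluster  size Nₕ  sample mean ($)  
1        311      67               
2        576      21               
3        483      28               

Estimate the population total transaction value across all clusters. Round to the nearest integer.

Estimate total by summing Nₕ·x̄ₕ over strata.
311·67 + 576·21 + 483·28 = 20837 + 12096 + 13524 = 46457.

46457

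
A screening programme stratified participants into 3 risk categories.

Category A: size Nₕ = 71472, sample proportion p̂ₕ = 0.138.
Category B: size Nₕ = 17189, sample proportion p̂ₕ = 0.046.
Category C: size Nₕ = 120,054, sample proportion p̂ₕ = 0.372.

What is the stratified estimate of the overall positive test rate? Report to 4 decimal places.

Wₕ = Nₕ/N with N = 208715: 0.3424, 0.0824, 0.5752.
p̂_st = 0.3424·0.138 + 0.0824·0.046 + 0.5752·0.372 ≈ 0.265021... → 0.2650.

0.2650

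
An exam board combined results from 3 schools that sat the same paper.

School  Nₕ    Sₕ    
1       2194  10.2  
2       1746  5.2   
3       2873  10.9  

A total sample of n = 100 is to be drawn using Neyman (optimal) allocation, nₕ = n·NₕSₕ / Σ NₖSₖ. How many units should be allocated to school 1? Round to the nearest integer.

36

1: NₕSₕ = 2194·10.2 = 22378.8
2: NₕSₕ = 1746·5.2 = 9079.2
3: NₕSₕ = 2873·10.9 = 31315.7
Σ NₕSₕ = 62773.7.
n_1 = 100·22378.8/62773.7 = 35.650... → 36.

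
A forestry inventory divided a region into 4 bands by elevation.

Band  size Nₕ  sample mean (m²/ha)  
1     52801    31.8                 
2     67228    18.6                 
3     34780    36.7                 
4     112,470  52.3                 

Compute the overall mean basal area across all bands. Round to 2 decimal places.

N = 267279; weights Wₕ = Nₕ/N = (0.1976, 0.2515, 0.1301, 0.4208).
x̄_st = Σ Wₕ·x̄ₕ = 0.1976·31.8 + 0.2515·18.6 + 0.1301·36.7 + 0.4208·52.3 ≈ 37.7438...
→ 37.74.

37.74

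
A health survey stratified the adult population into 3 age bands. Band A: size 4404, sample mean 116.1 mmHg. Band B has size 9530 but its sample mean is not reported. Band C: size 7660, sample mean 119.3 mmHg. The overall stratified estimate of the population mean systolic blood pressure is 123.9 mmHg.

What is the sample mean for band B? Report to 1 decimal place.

N = 4404 + 9530 + 7660 = 21594.
Overall total = μ·N = 123.9·21594 = 2675496.6.
Subtract the known strata: 4404·116.1 + 7660·119.3 = 1425142.4.
Remaining total for band B: 2675496.6 − 1425142.4 = 1250354.2.
Divide by its size: 1250354.2 / 9530 = 131.202... → 131.2.

131.2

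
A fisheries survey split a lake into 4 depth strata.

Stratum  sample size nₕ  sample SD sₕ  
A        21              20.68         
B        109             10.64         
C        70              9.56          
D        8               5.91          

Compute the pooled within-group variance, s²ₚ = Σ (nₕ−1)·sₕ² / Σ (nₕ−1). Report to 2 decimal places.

A: (21−1)·20.68² = 20·427.6624 = 8553.248
B: (109−1)·10.64² = 108·113.2096 = 12226.6368
C: (70−1)·9.56² = 69·91.3936 = 6306.1584
D: (8−1)·5.91² = 7·34.9281 = 244.4967
Numerator = 27330.5399; denominator = Σ(nₕ−1) = 204.
s²ₚ = 27330.5399/204 = 133.9732... → 133.97.

133.97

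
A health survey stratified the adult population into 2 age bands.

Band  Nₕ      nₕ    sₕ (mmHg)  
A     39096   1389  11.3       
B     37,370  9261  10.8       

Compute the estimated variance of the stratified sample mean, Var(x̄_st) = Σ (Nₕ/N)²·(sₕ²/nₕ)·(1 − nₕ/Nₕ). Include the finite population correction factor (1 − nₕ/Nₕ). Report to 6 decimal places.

N = 76466; Wₕ = Nₕ/N.
band A: (39096/76466)²·11.3²/1389·(1 − 1389/39096) = 0.023177800
band B: (37370/76466)²·10.8²/9261·(1 − 9261/37370) = 0.002262671
Sum = 0.025440470 → 0.025440.

0.025440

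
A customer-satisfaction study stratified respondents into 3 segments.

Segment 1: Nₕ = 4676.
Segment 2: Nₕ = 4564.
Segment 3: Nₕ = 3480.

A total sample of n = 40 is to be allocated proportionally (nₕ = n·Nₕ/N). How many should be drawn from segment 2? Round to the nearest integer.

14

N = 4676 + 4564 + 3480 = 12720.
n_2 = 40·4564/12720 = 14.352... → 14.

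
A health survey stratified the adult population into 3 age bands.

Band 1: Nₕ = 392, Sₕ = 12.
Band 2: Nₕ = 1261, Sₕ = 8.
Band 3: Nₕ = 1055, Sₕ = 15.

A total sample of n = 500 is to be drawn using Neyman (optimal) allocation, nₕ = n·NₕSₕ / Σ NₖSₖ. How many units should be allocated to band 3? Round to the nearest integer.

258

Σ NₕSₕ = 392·12 + 1261·8 + 1055·15 = 30617.
Share for 3: 15825/30617 = 0.51687.
n_3 = 500 × 0.51687 = 258.435... → 258.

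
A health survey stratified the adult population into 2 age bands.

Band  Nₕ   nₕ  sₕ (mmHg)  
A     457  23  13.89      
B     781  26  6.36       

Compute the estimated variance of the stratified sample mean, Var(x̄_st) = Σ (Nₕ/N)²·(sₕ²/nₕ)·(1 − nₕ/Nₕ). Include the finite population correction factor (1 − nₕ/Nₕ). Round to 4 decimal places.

1.6841

N = 1238; Wₕ = Nₕ/N.
band A: (457/1238)²·13.89²/23·(1 − 23/457) = 1.0855287
band B: (781/1238)²·6.36²/26·(1 − 26/781) = 0.5985461
Sum = 1.6840747 → 1.6841.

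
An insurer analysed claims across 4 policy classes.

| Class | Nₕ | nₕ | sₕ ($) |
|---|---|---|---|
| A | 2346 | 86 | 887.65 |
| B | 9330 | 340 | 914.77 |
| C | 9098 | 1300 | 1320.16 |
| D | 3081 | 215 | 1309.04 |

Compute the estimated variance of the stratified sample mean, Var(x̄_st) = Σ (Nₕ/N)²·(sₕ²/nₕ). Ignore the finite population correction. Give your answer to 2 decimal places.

N = 23855; Wₕ = Nₕ/N.
class A: (2346/23855)²·887.65²/86 = 88.60990
class B: (9330/23855)²·914.77²/340 = 376.48645
class C: (9098/23855)²·1320.16²/1300 = 195.00368
class D: (3081/23855)²·1309.04²/215 = 132.95110
Sum = 793.05113 → 793.05.

793.05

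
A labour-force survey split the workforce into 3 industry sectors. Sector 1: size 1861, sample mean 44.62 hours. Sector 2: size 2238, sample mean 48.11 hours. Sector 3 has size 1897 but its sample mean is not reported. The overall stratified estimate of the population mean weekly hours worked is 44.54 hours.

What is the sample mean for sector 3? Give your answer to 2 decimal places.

40.25

N = 1861 + 2238 + 1897 = 5996.
Overall total = μ·N = 44.54·5996 = 267061.84.
Subtract the known strata: 1861·44.62 + 2238·48.11 = 190708.
Remaining total for sector 3: 267061.84 − 190708 = 76353.84.
Divide by its size: 76353.84 / 1897 = 40.2498... → 40.25.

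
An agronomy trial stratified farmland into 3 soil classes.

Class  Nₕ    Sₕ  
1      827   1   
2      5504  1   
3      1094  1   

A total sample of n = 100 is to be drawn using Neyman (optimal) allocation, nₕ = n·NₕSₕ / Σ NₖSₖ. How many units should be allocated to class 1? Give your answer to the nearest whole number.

11

1: NₕSₕ = 827·1 = 827
2: NₕSₕ = 5504·1 = 5504
3: NₕSₕ = 1094·1 = 1094
Σ NₕSₕ = 7425.
n_1 = 100·827/7425 = 11.138... → 11.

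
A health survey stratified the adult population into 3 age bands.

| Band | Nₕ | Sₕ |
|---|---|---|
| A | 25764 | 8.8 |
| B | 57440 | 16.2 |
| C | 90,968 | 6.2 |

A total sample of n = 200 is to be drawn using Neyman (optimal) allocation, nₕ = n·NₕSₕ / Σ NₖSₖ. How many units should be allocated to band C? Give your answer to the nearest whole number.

66

A: NₕSₕ = 25764·8.8 = 226723.2
B: NₕSₕ = 57440·16.2 = 930528
C: NₕSₕ = 90968·6.2 = 564001.6
Σ NₕSₕ = 1721252.8.
n_C = 200·564001.6/1721252.8 = 65.534... → 66.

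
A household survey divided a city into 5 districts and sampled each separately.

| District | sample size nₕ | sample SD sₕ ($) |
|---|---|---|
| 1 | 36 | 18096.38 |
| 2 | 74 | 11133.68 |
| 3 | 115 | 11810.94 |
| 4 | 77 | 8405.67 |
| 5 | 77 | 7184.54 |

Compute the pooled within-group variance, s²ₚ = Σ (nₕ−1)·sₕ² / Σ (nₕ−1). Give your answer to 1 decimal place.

122209373.8

1: (36−1)·18096.38² = 35·327478969.1044 = 11461763918.654
2: (74−1)·11133.68² = 73·123958830.3424 = 9048994614.9952
3: (115−1)·11810.94² = 114·139498303.6836 = 15902806619.9304
4: (77−1)·8405.67² = 76·70655288.1489 = 5369801899.3164
5: (77−1)·7184.54² = 76·51617615.0116 = 3922938740.8816
Numerator = 45706305793.7776; denominator = Σ(nₕ−1) = 374.
s²ₚ = 45706305793.7776/374 = 122209373.780... → 122209373.8.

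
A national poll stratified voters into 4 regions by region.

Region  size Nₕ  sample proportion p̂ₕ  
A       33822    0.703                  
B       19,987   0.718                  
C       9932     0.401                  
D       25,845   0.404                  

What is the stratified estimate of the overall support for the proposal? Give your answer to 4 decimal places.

0.5866

N = 33822 + 19987 + 9932 + 25845 = 89586.
Overall proportion = Σ (Nₕ/N)·p̂ₕ.
Σ Nₕp̂ₕ = 23776.866 + 14350.666 + 3982.732 + 10441.38 = 52551.644.
52551.644 / 89586 = 0.586606... → 0.5866.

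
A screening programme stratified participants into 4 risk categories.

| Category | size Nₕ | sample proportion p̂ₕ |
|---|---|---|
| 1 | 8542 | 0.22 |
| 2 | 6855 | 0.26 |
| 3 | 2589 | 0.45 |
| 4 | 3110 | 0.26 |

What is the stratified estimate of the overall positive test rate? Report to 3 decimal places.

0.267

Wₕ = Nₕ/N with N = 21096: 0.4049, 0.3249, 0.1227, 0.1474.
p̂_st = 0.4049·0.22 + 0.3249·0.26 + 0.1227·0.45 + 0.1474·0.26 ≈ 0.26712... → 0.267.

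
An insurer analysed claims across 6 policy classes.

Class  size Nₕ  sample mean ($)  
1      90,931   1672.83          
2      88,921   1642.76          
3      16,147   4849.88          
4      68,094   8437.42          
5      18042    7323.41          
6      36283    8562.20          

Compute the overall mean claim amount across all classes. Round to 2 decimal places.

N = 318418; weights Wₕ = Nₕ/N = (0.2856, 0.2793, 0.0507, 0.2139, 0.0567, 0.1139).
x̄_st = Σ Wₕ·x̄ₕ = 0.2856·1672.83 + 0.2793·1642.76 + 0.0507·4849.88 + 0.2139·8437.42 + 0.0567·7323.41 + 0.1139·8562.20 ≈ 4377.3528...
→ 4377.35.

4377.35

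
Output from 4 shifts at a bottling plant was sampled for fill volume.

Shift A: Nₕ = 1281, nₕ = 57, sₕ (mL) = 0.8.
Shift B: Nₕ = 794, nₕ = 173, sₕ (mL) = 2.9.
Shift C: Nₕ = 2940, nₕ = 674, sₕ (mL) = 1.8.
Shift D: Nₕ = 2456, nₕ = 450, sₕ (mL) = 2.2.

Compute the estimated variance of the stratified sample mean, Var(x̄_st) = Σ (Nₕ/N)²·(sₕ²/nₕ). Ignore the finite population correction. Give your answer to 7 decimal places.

0.0027859

N = 7471. Term for each stratum: Wₕ²sₕ²/nₕ.
Var(x̄_st) = 0.0003301003 + 0.0005490772 + 0.0007444273 + 0.0011623371 = 0.0027859419 → 0.0027859.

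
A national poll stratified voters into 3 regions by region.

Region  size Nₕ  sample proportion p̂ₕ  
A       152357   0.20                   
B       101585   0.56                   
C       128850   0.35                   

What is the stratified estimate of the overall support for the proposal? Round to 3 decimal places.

0.346

Wₕ = Nₕ/N with N = 382792: 0.3980, 0.2654, 0.3366.
p̂_st = 0.3980·0.20 + 0.2654·0.56 + 0.3366·0.35 ≈ 0.34603... → 0.346.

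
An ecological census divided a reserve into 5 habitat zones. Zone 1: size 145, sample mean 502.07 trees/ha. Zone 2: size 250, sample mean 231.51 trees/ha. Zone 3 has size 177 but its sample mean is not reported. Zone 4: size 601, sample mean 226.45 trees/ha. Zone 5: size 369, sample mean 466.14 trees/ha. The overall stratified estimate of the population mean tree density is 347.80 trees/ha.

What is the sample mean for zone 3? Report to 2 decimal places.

551.00

N = 145 + 250 + 177 + 601 + 369 = 1542.
Overall total = μ·N = 347.80·1542 = 536307.6.
Subtract the known strata: 145·502.07 + 250·231.51 + 601·226.45 + 369·466.14 = 438779.76.
Remaining total for zone 3: 536307.6 − 438779.76 = 97527.84.
Divide by its size: 97527.84 / 177 = 551.0047... → 551.00.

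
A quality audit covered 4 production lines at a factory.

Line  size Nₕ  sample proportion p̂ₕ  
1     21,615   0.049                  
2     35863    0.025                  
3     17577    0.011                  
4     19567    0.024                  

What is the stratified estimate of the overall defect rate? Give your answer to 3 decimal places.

0.028

Wₕ = Nₕ/N with N = 94622: 0.2284, 0.3790, 0.1858, 0.2068.
p̂_st = 0.2284·0.049 + 0.3790·0.025 + 0.1858·0.011 + 0.2068·0.024 ≈ 0.02768... → 0.028.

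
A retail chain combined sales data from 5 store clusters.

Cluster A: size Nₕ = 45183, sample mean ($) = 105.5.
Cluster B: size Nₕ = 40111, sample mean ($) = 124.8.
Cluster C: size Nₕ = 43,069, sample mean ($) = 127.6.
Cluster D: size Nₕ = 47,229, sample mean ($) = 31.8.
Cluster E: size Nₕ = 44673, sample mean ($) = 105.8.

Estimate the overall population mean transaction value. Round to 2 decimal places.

97.59

N = 220265; weights Wₕ = Nₕ/N = (0.2051, 0.1821, 0.1955, 0.2144, 0.2028).
x̄_st = Σ Wₕ·x̄ₕ = 0.2051·105.5 + 0.1821·124.8 + 0.1955·127.6 + 0.2144·31.8 + 0.2028·105.8 ≈ 97.5940...
→ 97.59.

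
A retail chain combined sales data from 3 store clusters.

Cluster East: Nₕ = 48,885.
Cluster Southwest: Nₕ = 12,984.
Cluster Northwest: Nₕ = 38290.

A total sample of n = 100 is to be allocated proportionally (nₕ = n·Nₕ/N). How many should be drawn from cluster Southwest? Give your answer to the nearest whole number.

Share of cluster Southwest = 12984/100159 = 0.12963.
Allocate 100 × 0.12963 = 12.963... → 13.

13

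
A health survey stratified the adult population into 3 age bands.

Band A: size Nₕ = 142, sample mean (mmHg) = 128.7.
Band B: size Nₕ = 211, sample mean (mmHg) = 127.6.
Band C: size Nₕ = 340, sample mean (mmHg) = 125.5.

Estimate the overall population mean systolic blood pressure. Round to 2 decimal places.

126.80

x̄_st = (Σ Nₕx̄ₕ) / (Σ Nₕ) = (142·128.7 + 211·127.6 + 340·125.5) / 693
= 87869 / 693 = 126.7951... → 126.80.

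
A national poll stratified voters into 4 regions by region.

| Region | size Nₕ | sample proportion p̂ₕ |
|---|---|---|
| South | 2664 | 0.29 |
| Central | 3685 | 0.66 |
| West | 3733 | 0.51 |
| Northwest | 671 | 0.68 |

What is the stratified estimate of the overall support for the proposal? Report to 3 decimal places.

0.518

N = 2664 + 3685 + 3733 + 671 = 10753.
Overall proportion = Σ (Nₕ/N)·p̂ₕ.
Σ Nₕp̂ₕ = 772.56 + 2432.1 + 1903.83 + 456.28 = 5564.77.
5564.77 / 10753 = 0.51751... → 0.518.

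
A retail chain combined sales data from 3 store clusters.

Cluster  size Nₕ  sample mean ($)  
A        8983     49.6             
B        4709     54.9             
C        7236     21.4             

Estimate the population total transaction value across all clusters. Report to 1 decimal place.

858931.3

Population total = Σ Nₕ·x̄ₕ (each stratum's size times its mean).
8983·49.6 + 4709·54.9 + 7236·21.4 = 445556.8 + 258524.1 + 154850.4 = 858931.3.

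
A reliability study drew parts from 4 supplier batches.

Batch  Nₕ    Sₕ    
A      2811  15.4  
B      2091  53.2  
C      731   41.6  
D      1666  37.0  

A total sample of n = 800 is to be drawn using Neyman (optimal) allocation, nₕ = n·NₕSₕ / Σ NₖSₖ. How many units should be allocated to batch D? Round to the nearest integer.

Σ NₕSₕ = 2811·15.4 + 2091·53.2 + 731·41.6 + 1666·37.0 = 246582.2.
Share for D: 61642/246582.2 = 0.24999.
n_D = 800 × 0.24999 = 199.988... → 200.

200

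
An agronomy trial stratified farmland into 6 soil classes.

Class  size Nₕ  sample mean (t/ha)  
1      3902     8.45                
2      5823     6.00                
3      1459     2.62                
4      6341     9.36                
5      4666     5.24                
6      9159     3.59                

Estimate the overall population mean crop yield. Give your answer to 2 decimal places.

6.01

N = 31350; weights Wₕ = Nₕ/N = (0.1245, 0.1857, 0.0465, 0.2023, 0.1488, 0.2922).
x̄_st = Σ Wₕ·x̄ₕ = 0.1245·8.45 + 0.1857·6.00 + 0.0465·2.62 + 0.2023·9.36 + 0.1488·5.24 + 0.2922·3.59 ≈ 6.0100...
→ 6.01.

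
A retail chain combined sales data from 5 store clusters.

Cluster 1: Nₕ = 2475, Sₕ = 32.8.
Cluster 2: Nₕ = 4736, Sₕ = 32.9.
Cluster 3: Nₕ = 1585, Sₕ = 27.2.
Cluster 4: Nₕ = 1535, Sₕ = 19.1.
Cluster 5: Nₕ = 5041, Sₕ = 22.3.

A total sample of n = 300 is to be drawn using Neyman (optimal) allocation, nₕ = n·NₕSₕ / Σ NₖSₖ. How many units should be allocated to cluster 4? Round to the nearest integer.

21

1: NₕSₕ = 2475·32.8 = 81180
2: NₕSₕ = 4736·32.9 = 155814.4
3: NₕSₕ = 1585·27.2 = 43112
4: NₕSₕ = 1535·19.1 = 29318.5
5: NₕSₕ = 5041·22.3 = 112414.3
Σ NₕSₕ = 421839.2.
n_4 = 300·29318.5/421839.2 = 20.850... → 21.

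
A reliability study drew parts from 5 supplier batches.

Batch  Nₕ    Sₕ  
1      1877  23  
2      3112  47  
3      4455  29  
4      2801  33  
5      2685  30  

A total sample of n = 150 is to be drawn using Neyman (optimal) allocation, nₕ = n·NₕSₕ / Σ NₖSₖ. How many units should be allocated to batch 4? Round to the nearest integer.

1: NₕSₕ = 1877·23 = 43171
2: NₕSₕ = 3112·47 = 146264
3: NₕSₕ = 4455·29 = 129195
4: NₕSₕ = 2801·33 = 92433
5: NₕSₕ = 2685·30 = 80550
Σ NₕSₕ = 491613.
n_4 = 150·92433/491613 = 28.203... → 28.

28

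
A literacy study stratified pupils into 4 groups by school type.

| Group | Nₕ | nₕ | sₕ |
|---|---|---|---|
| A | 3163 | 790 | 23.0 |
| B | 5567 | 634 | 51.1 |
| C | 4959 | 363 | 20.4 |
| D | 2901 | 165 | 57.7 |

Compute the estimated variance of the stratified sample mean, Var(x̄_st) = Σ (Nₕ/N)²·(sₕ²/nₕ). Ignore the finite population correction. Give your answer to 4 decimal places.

N = 16590; Wₕ = Nₕ/N.
group A: (3163/16590)²·23.0²/790 = 0.0243408
group B: (5567/16590)²·51.1²/634 = 0.4637695
group C: (4959/16590)²·20.4²/363 = 0.1024352
group D: (2901/16590)²·57.7²/165 = 0.6169790
Sum = 1.2075245 → 1.2075.

1.2075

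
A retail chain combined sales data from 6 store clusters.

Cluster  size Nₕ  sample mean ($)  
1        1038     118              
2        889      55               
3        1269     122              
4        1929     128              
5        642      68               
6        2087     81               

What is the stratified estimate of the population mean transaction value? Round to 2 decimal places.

x̄_st = (Σ Nₕx̄ₕ) / (Σ Nₕ) = (1038·118 + 889·55 + 1269·122 + 1929·128 + 642·68 + 2087·81) / 7854
= 785812 / 7854 = 100.0525... → 100.05.

100.05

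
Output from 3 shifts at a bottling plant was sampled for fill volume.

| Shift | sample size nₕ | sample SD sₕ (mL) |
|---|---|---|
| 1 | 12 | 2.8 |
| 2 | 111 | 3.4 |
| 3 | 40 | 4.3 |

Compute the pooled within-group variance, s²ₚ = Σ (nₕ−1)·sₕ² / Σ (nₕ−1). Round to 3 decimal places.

1: (12−1)·2.8² = 11·7.84 = 86.24
2: (111−1)·3.4² = 110·11.56 = 1271.6
3: (40−1)·4.3² = 39·18.49 = 721.11
Numerator = 2078.95; denominator = Σ(nₕ−1) = 160.
s²ₚ = 2078.95/160 = 12.99344... → 12.993.

12.993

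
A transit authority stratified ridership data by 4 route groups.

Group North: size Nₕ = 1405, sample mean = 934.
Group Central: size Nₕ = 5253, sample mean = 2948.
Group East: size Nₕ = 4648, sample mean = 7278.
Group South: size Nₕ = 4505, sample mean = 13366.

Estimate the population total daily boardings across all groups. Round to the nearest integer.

110840088

North: 1405·934 = 1312270
Central: 5253·2948 = 15485844
East: 4648·7278 = 33828144
South: 4505·13366 = 60213830
τ̂ = Σ Nₕx̄ₕ = 110840088.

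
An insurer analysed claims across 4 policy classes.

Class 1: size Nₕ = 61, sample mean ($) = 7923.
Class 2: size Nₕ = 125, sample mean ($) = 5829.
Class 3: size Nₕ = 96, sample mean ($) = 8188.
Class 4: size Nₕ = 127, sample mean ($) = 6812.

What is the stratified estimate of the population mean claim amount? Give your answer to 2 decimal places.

N = 409; weights Wₕ = Nₕ/N = (0.1491, 0.3056, 0.2347, 0.3105).
x̄_st = Σ Wₕ·x̄ₕ = 0.1491·7923 + 0.3056·5829 + 0.2347·8188 + 0.3105·6812 ≈ 7000.2445...
→ 7000.24.

7000.24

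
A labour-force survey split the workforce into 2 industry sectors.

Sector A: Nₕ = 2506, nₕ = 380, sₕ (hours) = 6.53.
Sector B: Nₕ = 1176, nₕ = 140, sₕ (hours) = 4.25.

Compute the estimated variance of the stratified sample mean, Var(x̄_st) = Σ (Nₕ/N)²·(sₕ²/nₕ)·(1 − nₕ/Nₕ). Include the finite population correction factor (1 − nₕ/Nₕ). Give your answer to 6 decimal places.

N = 3682. Term for each stratum: Wₕ²sₕ²/nₕ·(1−nₕ/Nₕ).
Var(x̄_st) = 0.044098064 + 0.011594428 = 0.055692492 → 0.055692.

0.055692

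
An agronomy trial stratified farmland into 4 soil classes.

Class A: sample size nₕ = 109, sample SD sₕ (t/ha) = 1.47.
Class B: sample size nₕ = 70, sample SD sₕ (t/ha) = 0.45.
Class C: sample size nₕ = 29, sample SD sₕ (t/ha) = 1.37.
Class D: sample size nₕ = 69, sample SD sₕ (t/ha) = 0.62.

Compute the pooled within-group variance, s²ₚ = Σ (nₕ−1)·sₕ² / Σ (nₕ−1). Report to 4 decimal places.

1.1943

Degrees of freedom: 108 + 69 + 28 + 68 = 273.
Σ(nₕ−1)sₕ² = 108·2.1609 + 69·0.2025 + 28·1.8769 + 68·0.3844 = 326.0421.
s²ₚ = 326.0421 / 273 = 1.194293... → 1.1943.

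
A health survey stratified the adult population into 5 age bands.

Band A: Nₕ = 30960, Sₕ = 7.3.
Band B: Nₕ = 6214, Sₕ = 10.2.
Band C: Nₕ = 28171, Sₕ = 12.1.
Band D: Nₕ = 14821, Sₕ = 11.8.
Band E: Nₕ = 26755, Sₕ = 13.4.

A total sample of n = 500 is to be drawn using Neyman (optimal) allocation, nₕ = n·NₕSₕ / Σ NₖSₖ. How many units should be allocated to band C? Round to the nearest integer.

146

Σ NₕSₕ = 30960·7.3 + 6214·10.2 + 28171·12.1 + 14821·11.8 + 26755·13.4 = 1163664.7.
Share for C: 340869.1/1163664.7 = 0.29293.
n_C = 500 × 0.29293 = 146.464... → 146.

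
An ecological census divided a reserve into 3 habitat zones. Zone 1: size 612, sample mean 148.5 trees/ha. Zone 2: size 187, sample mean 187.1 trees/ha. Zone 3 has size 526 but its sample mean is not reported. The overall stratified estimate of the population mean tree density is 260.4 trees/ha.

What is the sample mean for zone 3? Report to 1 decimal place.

416.7

N = 612 + 187 + 526 = 1325.
Overall total = μ·N = 260.4·1325 = 345030.
Subtract the known strata: 612·148.5 + 187·187.1 = 125869.7.
Remaining total for zone 3: 345030 − 125869.7 = 219160.3.
Divide by its size: 219160.3 / 526 = 416.655... → 416.7.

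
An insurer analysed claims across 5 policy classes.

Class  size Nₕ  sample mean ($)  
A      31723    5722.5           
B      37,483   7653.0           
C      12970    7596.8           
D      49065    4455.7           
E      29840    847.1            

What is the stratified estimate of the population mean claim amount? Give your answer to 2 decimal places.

N = 161081; weights Wₕ = Nₕ/N = (0.1969, 0.2327, 0.0805, 0.3046, 0.1852).
x̄_st = Σ Wₕ·x̄ₕ = 0.1969·5722.5 + 0.2327·7653.0 + 0.0805·7596.8 + 0.3046·4455.7 + 0.1852·847.1 ≈ 5033.6113...
→ 5033.61.

5033.61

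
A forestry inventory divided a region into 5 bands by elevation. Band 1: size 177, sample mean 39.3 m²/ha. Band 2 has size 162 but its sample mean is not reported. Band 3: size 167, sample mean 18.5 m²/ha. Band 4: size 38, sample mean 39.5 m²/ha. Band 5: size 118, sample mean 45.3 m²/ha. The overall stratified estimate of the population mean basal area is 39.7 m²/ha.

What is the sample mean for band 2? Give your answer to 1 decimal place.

Σ Nₕx̄ₕ = N·μ, so 162·x̄_2 = 662·39.7 − (177·39.3 + 167·18.5 + 38·39.5 + 118·45.3).
= 26281.4 − 16892 = 9389.4.
x̄_2 = 9389.4 / 162 = 57.959... → 58.0.

58.0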